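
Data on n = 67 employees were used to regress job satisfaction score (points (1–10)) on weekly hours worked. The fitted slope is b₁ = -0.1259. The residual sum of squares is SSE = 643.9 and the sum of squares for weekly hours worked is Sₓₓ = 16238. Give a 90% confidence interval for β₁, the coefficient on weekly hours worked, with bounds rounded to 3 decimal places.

(-0.167, -0.085)

MSE = SSE/(n − 2) = 643.9/65 = 9.90615.
SE(b₁) = √(MSE/Sₓₓ) = √(9.90615/16238) = 0.0246994.
df = n − 2 = 65.
t* = t_{0.05, 65} = 1.668636.
Margin = t* × SE = 1.668636 × 0.0246994 = 0.04121.
CI: -0.1259 ± 0.04121 → (-0.167, -0.085).
With 90% confidence, each one-unit increase in weekly hours worked is associated with a change of between -0.167 and -0.085 points (1–10) in job satisfaction score.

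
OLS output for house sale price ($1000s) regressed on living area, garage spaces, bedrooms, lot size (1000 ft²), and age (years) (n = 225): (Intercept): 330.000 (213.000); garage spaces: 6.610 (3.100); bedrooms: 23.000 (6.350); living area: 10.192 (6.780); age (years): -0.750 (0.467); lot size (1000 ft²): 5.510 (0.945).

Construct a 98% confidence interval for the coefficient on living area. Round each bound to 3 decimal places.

Read off: b = 10.192, SE = 6.780 for living area.
df = n − k − 1 = 225 − 5 − 1 = 219.
t* = t_{0.01, 219} = 2.343496.
Margin = t* × SE = 2.343496 × 6.780 = 15.88890.
CI: 10.192 ± 15.88890 → (-5.697, 26.081).

(-5.697, 26.081)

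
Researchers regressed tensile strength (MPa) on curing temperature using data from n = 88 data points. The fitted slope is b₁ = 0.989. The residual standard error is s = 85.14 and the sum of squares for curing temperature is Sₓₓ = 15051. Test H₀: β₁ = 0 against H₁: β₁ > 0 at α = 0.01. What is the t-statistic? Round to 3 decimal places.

SE(b₁) = s/√Sₓₓ = 85.14/√15051 = 0.693986.
t = 0.989 / 0.693986 = 1.425.
df = n − 2 = 86.
One-sided p ≈ 0.0789, which is ≥ 0.01, so fail to reject H₀.
The data do not give significant evidence that the true slope on curing temperature is positive.

t = 1.425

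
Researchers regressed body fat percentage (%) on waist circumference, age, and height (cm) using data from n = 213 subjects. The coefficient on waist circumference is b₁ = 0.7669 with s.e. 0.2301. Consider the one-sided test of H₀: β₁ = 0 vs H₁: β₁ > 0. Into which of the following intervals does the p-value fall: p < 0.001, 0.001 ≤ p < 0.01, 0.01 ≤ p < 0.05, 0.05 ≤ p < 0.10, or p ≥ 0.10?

p < 0.001

t = 0.7669 / 0.2301 = 3.333.
df = n − k − 1 = 213 − 3 − 1 = 209.
One-sided p = P(T_{209} > t) ≈ 0.0005.
So p < 0.001.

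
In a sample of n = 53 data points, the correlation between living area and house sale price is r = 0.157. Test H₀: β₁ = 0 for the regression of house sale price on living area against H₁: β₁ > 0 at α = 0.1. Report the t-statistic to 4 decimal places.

t = r·√(n − 2)/√(1 − r²) = 0.157·√51/√0.975351 = 1.1353.
df = n − 2 = 51.
One-sided p ≈ 0.1308, which is ≥ 0.1, so fail to reject H₀.
The data do not give significant evidence of a linear association between living area and house sale price.

t = 1.1353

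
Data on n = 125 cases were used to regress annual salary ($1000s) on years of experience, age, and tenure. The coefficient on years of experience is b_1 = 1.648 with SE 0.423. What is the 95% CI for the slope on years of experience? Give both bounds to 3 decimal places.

df = n − k − 1 = 125 − 3 − 1 = 121.
t* = t_{0.025, 121} = 1.979764.
Margin = t* × SE = 1.979764 × 0.423 = 0.83744.
CI: 1.648 ± 0.83744 → (0.811, 2.485).
With 95% confidence, each one-unit increase in years of experience is associated with a change of between 0.811 and 2.485 $1000s in annual salary, holding the other predictors fixed.

(0.811, 2.485)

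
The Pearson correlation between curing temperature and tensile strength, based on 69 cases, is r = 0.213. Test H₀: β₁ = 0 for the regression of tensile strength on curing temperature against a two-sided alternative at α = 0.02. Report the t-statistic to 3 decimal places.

t = 1.784

t = r·√(n − 2)/√(1 − r²) = 0.213·√67/√0.954631 = 1.784.
df = n − 2 = 67.
Two-sided p ≈ 0.0789, which is ≥ 0.02, so fail to reject H₀.
The data do not give significant evidence of a linear association between curing temperature and tensile strength.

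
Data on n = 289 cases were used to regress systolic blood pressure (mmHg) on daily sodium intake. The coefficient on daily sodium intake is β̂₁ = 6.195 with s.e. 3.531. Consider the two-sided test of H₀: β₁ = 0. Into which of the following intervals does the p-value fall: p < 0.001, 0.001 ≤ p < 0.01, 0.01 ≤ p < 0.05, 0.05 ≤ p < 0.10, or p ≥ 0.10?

0.05 ≤ p < 0.10

t = 6.195 / 3.531 = 1.754.
df = n − 2 = 289 − 2 = 287.
Two-sided p = 2·P(T_{287} > |t|) ≈ 0.0804.
So 0.05 ≤ p < 0.10.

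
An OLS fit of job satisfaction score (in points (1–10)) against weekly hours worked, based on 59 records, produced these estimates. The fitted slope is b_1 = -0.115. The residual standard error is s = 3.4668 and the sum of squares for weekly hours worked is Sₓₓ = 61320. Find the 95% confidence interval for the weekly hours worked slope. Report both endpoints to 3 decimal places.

SE(b_1) = s/√Sₓₓ = 3.4668/√61320 = 0.014.
df = n − 2 = 57.
t* = t_{0.025, 57} = 2.002465.
Margin = t* × SE = 2.002465 × 0.014 = 0.02803.
CI: -0.115 ± 0.02803 → (-0.143, -0.087).
With 95% confidence, each one-unit increase in weekly hours worked is associated with a change of between -0.143 and -0.087 points (1–10) in job satisfaction score.

(-0.143, -0.087)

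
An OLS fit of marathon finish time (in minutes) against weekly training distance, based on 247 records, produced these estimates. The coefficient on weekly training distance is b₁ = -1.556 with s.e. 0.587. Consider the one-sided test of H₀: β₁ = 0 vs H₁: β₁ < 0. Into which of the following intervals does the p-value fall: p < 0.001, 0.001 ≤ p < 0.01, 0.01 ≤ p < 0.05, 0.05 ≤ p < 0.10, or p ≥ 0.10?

0.001 ≤ p < 0.01

t = -1.556 / 0.587 = -2.651.
df = n − 2 = 247 − 2 = 245.
One-sided p = P(T_{245} < t) ≈ 0.0043.
So 0.001 ≤ p < 0.01.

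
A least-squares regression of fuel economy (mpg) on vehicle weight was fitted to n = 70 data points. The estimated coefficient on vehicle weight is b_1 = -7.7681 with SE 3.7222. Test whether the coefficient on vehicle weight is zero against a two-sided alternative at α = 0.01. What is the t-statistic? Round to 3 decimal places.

t = -2.087

H₀: β₁ = 0 vs H₁: β₁ ≠ 0.
t = (b_1 − β₁⁰)/SE = -7.7681 / 3.7222 = -2.087.
df = n − 2 = 70 − 2 = 68.
Two-sided p ≈ 0.0406, which is ≥ 0.01, so fail to reject H₀.
The data do not give significant evidence of an association between vehicle weight and fuel economy.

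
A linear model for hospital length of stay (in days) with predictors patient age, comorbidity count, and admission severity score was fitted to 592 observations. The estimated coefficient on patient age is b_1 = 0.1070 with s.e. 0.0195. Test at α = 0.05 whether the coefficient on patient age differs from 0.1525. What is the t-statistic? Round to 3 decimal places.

t = -2.333

H₀: β₁ = 0.1525 vs H₁: β₁ ≠ 0.1525.
t = (b_1 − β₁⁰)/SE = (0.1070 − 0.1525) / 0.0195 = -2.333.
df = n − k − 1 = 592 − 3 − 1 = 588.
Two-sided p ≈ 0.0200, which is < 0.05, so reject H₀.
There is evidence that the true slope on patient age differs from 0.1525 days per unit, holding the other predictors fixed.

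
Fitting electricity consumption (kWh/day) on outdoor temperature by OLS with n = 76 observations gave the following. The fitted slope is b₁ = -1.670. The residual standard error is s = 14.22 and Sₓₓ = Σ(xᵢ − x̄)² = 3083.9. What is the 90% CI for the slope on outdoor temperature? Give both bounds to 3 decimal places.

(-2.097, -1.243)

SE(b₁) = s/√Sₓₓ = 14.22/√3083.9 = 0.256065.
df = n − 2 = 74.
t* = t_{0.05, 74} = 1.665707.
Margin = t* × SE = 1.665707 × 0.256065 = 0.42653.
CI: -1.670 ± 0.42653 → (-2.097, -1.243).
With 90% confidence, each one-unit increase in outdoor temperature is associated with a change of between -2.097 and -1.243 kWh/day in electricity consumption.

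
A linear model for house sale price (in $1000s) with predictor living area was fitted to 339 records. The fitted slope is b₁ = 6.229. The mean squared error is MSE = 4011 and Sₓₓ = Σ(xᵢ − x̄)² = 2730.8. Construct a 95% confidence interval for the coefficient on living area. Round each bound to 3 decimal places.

SE(b₁) = √(MSE/Sₓₓ) = √(4011/2730.8) = 1.21194.
df = n − 2 = 337.
t* = t_{0.025, 337} = 1.967028.
Margin = t* × SE = 1.967028 × 1.21194 = 2.38392.
CI: 6.229 ± 2.38392 → (3.845, 8.613).
With 95% confidence, each one-unit increase in living area is associated with a change of between 3.845 and 8.613 $1000s in house sale price.

(3.845, 8.613)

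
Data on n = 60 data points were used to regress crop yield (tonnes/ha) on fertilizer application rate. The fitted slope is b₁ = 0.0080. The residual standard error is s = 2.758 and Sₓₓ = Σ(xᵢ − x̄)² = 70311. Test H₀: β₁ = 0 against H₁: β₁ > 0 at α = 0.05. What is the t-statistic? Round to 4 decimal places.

t = 0.7691

SE(b₁) = s/√Sₓₓ = 2.758/√70311 = 0.0104012.
t = 0.0080 / 0.0104012 = 0.7691.
df = n − 2 = 58.
One-sided p ≈ 0.2225, which is ≥ 0.05, so fail to reject H₀.
The data do not give significant evidence that the true slope on fertilizer application rate is positive.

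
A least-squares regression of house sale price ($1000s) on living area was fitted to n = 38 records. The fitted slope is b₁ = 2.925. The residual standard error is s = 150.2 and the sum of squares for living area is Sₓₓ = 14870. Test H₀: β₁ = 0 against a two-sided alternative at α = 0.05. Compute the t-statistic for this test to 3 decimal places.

t = 2.375

SE(b₁) = s/√Sₓₓ = 150.2/√14870 = 1.23173.
t = 2.925 / 1.23173 = 2.375.
df = n − 2 = 36.
Two-sided p ≈ 0.0230, which is < 0.05, so reject H₀.
There is evidence that living area is associated with house sale price.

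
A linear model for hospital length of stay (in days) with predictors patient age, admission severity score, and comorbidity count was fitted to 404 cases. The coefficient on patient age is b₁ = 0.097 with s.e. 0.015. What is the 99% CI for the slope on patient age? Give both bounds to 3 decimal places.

(0.058, 0.136)

df = n − k − 1 = 404 − 3 − 1 = 400.
t* = t_{0.005, 400} = 2.588176.
Margin = t* × SE = 2.588176 × 0.015 = 0.03882.
CI: 0.097 ± 0.03882 → (0.058, 0.136).
With 99% confidence, each one-unit increase in patient age is associated with a change of between 0.058 and 0.136 days in hospital length of stay, holding the other predictors fixed.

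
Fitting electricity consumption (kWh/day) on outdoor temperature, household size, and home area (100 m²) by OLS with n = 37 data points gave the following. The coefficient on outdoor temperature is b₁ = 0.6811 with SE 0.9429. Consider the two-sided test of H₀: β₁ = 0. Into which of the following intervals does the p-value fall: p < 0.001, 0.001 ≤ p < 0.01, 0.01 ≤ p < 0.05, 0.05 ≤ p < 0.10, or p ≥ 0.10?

p ≥ 0.10

t = 0.6811 / 0.9429 = 0.722.
df = n − k − 1 = 37 − 3 − 1 = 33.
Two-sided p = 2·P(T_{33} > |t|) ≈ 0.4752.
So p ≥ 0.10.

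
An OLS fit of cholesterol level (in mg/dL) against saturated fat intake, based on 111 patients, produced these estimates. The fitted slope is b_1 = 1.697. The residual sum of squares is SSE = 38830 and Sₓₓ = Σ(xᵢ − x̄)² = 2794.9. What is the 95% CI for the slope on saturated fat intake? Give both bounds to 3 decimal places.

(0.989, 2.405)

MSE = SSE/(n − 2) = 38830/109 = 356.239.
SE(b_1) = √(MSE/Sₓₓ) = √(356.239/2794.9) = 0.357016.
df = n − 2 = 109.
t* = t_{0.025, 109} = 1.981967.
Margin = t* × SE = 1.981967 × 0.357016 = 0.70759.
CI: 1.697 ± 0.70759 → (0.989, 2.405).
With 95% confidence, each one-unit increase in saturated fat intake is associated with a change of between 0.989 and 2.405 mg/dL in cholesterol level.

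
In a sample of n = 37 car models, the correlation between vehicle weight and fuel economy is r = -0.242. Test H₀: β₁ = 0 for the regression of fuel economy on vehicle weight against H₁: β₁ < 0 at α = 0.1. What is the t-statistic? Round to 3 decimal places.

t = r·√(n − 2)/√(1 − r²) = -0.242·√35/√0.941436 = -1.476.
df = n − 2 = 35.
One-sided p ≈ 0.0745, which is < 0.1, so reject H₀.
There is evidence of a linear association between vehicle weight and fuel economy.

t = -1.476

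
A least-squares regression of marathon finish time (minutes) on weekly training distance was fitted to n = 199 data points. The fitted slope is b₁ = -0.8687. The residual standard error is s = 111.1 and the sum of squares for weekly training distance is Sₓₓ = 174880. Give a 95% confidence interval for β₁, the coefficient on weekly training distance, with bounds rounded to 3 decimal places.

(-1.393, -0.345)

SE(b₁) = s/√Sₓₓ = 111.1/√174880 = 0.265671.
df = n − 2 = 197.
t* = t_{0.025, 197} = 1.972079.
Margin = t* × SE = 1.972079 × 0.265671 = 0.52392.
CI: -0.8687 ± 0.52392 → (-1.393, -0.345).
With 95% confidence, each one-unit increase in weekly training distance is associated with a change of between -1.393 and -0.345 minutes in marathon finish time.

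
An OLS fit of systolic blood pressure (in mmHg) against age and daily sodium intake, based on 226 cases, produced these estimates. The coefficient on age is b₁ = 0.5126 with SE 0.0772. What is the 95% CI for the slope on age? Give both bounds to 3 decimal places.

df = n − k − 1 = 226 − 2 − 1 = 223.
t* = t_{0.025, 223} = 1.970659.
Margin = t* × SE = 1.970659 × 0.0772 = 0.15213.
CI: 0.5126 ± 0.15213 → (0.360, 0.665).
With 95% confidence, each one-unit increase in age is associated with a change of between 0.360 and 0.665 mmHg in systolic blood pressure, holding the other predictors fixed.

(0.360, 0.665)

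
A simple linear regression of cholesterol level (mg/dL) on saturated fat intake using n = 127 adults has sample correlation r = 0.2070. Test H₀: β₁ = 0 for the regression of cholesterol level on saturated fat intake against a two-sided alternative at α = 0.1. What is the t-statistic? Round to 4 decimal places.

t = 2.3656

t = r·√(n − 2)/√(1 − r²) = 0.2070·√125/√0.957151 = 2.3656.
df = n − 2 = 125.
Two-sided p ≈ 0.0195, which is < 0.1, so reject H₀.
There is evidence of a linear association between saturated fat intake and cholesterol level.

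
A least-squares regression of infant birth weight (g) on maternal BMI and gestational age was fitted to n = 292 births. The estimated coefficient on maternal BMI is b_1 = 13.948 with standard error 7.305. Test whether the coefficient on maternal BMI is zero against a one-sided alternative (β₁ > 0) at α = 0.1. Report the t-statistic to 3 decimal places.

H₀: β₁ = 0 vs H₁: β₁ > 0.
t = (b_1 − β₁⁰)/SE = 13.948 / 7.305 = 1.909.
df = n − k − 1 = 292 − 2 − 1 = 289.
One-sided p ≈ 0.0286, which is < 0.1, so reject H₀.
There is evidence that the true slope on maternal BMI is positive, holding the other predictors fixed.

t = 1.909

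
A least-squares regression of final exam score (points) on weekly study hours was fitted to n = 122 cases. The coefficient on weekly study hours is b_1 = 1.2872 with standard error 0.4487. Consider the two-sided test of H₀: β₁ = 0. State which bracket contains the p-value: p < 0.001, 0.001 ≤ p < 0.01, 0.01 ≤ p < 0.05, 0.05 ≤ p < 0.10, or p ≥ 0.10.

0.001 ≤ p < 0.01

t = 1.2872 / 0.4487 = 2.869.
df = n − 2 = 122 − 2 = 120.
Two-sided p = 2·P(T_{120} > |t|) ≈ 0.0049.
So 0.001 ≤ p < 0.01.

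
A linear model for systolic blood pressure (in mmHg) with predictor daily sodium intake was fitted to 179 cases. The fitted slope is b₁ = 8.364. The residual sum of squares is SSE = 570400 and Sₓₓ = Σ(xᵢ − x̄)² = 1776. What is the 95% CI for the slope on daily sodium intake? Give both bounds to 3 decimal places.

(5.706, 11.022)

MSE = SSE/(n − 2) = 570400/177 = 3222.6.
SE(b₁) = √(MSE/Sₓₓ) = √(3222.6/1776) = 1.34704.
df = n − 2 = 177.
t* = t_{0.025, 177} = 1.973457.
Margin = t* × SE = 1.973457 × 1.34704 = 2.65833.
CI: 8.364 ± 2.65833 → (5.706, 11.022).
With 95% confidence, each one-unit increase in daily sodium intake is associated with a change of between 5.706 and 11.022 mmHg in systolic blood pressure.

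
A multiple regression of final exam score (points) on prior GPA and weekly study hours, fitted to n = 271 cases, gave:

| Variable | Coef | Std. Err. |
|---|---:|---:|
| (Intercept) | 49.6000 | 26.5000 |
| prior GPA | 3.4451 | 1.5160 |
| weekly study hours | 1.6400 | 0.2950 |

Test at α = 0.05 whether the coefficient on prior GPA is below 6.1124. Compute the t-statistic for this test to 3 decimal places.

t = -1.759

Read off: b = 3.4451, SE = 1.5160 for prior GPA.
H₀: β₁ = 6.1124 vs H₁: β₁ < 6.1124.
t = (3.4451 − 6.1124) / 1.5160 = -1.759.
df = n − k − 1 = 271 − 2 − 1 = 268.
One-sided p ≈ 0.0398, which is < 0.05, so reject H₀.
There is evidence that the true slope on prior GPA is below 6.1124 points per unit, holding the other predictors fixed.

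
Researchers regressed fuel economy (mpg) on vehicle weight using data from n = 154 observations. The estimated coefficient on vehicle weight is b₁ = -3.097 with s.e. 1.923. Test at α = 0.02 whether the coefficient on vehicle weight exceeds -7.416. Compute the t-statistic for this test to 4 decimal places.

t = 2.2460

H₀: β₁ = -7.416 vs H₁: β₁ > -7.416.
t = (b₁ − β₁⁰)/SE = (-3.097 − (-7.416)) / 1.923 = 2.2460.
df = n − 2 = 154 − 2 = 152.
One-sided p ≈ 0.0131, which is < 0.02, so reject H₀.
There is evidence that the true slope on vehicle weight exceeds -7.416 mpg per unit.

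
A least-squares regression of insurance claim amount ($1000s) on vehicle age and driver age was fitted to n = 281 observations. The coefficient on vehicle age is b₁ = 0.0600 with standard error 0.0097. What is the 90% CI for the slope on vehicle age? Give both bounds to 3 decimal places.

(0.044, 0.076)

df = n − k − 1 = 281 − 2 − 1 = 278.
t* = t_{0.05, 278} = 1.650353.
Margin = t* × SE = 1.650353 × 0.0097 = 0.01601.
CI: 0.0600 ± 0.01601 → (0.044, 0.076).
With 90% confidence, each one-unit increase in vehicle age is associated with a change of between 0.044 and 0.076 $1000s in insurance claim amount, holding the other predictors fixed.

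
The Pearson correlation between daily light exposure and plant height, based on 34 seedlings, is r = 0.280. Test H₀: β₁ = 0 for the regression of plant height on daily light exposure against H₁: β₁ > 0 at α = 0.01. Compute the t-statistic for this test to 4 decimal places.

t = r·√(n − 2)/√(1 − r²) = 0.280·√32/√0.9216 = 1.6499.
df = n − 2 = 32.
One-sided p ≈ 0.0544, which is ≥ 0.01, so fail to reject H₀.
The data do not give significant evidence of a linear association between daily light exposure and plant height.

t = 1.6499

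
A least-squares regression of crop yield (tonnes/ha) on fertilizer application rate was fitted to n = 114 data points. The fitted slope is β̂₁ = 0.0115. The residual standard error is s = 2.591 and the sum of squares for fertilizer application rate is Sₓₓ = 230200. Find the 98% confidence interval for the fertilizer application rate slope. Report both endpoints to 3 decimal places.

SE(β̂₁) = s/√Sₓₓ = 2.591/√230200 = 0.00540026.
df = n − 2 = 112.
t* = t_{0.01, 112} = 2.360104.
Margin = t* × SE = 2.360104 × 0.00540026 = 0.01275.
CI: 0.0115 ± 0.01275 → (-0.001, 0.024).
With 98% confidence, each one-unit increase in fertilizer application rate is associated with a change of between -0.001 and 0.024 tonnes/ha in crop yield.

(-0.001, 0.024)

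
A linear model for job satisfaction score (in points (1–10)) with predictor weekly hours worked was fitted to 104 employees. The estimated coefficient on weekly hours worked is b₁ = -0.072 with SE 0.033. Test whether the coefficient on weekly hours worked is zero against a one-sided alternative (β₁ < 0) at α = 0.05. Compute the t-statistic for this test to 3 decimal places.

H₀: β₁ = 0 vs H₁: β₁ < 0.
t = (b₁ − β₁⁰)/SE = -0.072 / 0.033 = -2.182.
df = n − 2 = 104 − 2 = 102.
One-sided p ≈ 0.0157, which is < 0.05, so reject H₀.
There is evidence that the true slope on weekly hours worked is negative.

t = -2.182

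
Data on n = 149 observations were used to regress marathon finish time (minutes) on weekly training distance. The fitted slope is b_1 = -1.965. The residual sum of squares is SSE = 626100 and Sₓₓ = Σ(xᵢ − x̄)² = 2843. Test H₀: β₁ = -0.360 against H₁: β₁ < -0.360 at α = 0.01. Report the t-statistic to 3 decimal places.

MSE = SSE/(n − 2) = 626100/147 = 4259.18.
SE(b_1) = √(MSE/Sₓₓ) = √(4259.18/2843) = 1.22398.
t = (-1.965 − (-0.360)) / 1.22398 = -1.311.
df = n − 2 = 147.
One-sided p ≈ 0.0959, which is ≥ 0.01, so fail to reject H₀.
The data do not give significant evidence that the true slope on weekly training distance is below -0.360 minutes per unit.

t = -1.311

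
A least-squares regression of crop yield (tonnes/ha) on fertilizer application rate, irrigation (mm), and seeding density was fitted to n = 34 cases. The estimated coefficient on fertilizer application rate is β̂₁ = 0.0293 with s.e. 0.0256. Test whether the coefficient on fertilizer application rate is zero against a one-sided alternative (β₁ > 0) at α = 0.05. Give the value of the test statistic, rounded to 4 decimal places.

H₀: β₁ = 0 vs H₁: β₁ > 0.
t = (β̂₁ − β₁⁰)/SE = 0.0293 / 0.0256 = 1.1445.
df = n − k − 1 = 34 − 3 − 1 = 30.
One-sided p ≈ 0.1307, which is ≥ 0.05, so fail to reject H₀.
The data do not give significant evidence that the true slope on fertilizer application rate is positive, holding the other predictors fixed.

t = 1.1445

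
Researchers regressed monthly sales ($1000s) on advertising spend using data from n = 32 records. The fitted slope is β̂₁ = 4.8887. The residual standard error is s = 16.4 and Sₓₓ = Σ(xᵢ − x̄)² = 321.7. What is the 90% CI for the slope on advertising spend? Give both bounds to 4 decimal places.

SE(β̂₁) = s/√Sₓₓ = 16.4/√321.7 = 0.914362.
df = n − 2 = 30.
t* = t_{0.05, 30} = 1.697261.
Margin = t* × SE = 1.697261 × 0.914362 = 1.551911.
CI: 4.8887 ± 1.551911 → (3.3368, 6.4406).
With 90% confidence, each one-unit increase in advertising spend is associated with a change of between 3.3368 and 6.4406 $1000s in monthly sales.

(3.3368, 6.4406)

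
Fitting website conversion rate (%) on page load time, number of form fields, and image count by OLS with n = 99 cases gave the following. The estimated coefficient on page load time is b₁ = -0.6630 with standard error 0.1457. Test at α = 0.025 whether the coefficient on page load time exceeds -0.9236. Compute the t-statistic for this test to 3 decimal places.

H₀: β₁ = -0.9236 vs H₁: β₁ > -0.9236.
t = (b₁ − β₁⁰)/SE = (-0.6630 − (-0.9236)) / 0.1457 = 1.789.
df = n − k − 1 = 99 − 3 − 1 = 95.
One-sided p ≈ 0.0384, which is ≥ 0.025, so fail to reject H₀.
The data do not give significant evidence that the true slope on page load time exceeds -0.9236 % per unit, holding the other predictors fixed.

t = 1.789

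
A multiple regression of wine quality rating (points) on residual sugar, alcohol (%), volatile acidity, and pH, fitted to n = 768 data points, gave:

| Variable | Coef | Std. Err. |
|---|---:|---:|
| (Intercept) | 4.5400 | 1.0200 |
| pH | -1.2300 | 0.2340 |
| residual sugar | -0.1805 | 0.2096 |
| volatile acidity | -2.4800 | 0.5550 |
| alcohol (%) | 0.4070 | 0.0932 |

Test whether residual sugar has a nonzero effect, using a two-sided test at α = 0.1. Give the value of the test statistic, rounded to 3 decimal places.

Read off: b = -0.1805, SE = 0.2096 for residual sugar.
H₀: β₁ = 0 vs H₁: β₁ ≠ 0.
t = -0.1805 / 0.2096 = -0.861.
df = n − k − 1 = 768 − 4 − 1 = 763.
Two-sided p ≈ 0.3894, which is ≥ 0.1, so fail to reject H₀.
The data do not give significant evidence of an association between residual sugar and wine quality rating, after adjusting for the other predictors.

t = -0.861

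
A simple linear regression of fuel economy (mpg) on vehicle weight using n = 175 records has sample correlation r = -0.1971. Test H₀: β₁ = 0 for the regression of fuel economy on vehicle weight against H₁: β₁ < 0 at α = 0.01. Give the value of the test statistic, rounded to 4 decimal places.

t = -2.6443

t = r·√(n − 2)/√(1 − r²) = -0.1971·√173/√0.961152 = -2.6443.
df = n − 2 = 173.
One-sided p ≈ 0.0045, which is < 0.01, so reject H₀.
There is evidence of a linear association between vehicle weight and fuel economy.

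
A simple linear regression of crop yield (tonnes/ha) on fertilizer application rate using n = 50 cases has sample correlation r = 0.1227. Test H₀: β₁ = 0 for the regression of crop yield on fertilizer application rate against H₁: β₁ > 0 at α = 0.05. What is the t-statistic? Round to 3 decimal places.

t = r·√(n − 2)/√(1 − r²) = 0.1227·√48/√0.984945 = 0.857.
df = n − 2 = 48.
One-sided p ≈ 0.1980, which is ≥ 0.05, so fail to reject H₀.
The data do not give significant evidence of a linear association between fertilizer application rate and crop yield.

t = 0.857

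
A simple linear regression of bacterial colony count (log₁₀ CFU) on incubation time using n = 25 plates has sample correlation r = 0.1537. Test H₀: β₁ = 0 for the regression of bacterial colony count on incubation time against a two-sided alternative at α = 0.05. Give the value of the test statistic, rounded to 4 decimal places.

t = r·√(n − 2)/√(1 − r²) = 0.1537·√23/√0.976376 = 0.7460.
df = n − 2 = 23.
Two-sided p ≈ 0.4632, which is ≥ 0.05, so fail to reject H₀.
The data do not give significant evidence of a linear association between incubation time and bacterial colony count.

t = 0.7460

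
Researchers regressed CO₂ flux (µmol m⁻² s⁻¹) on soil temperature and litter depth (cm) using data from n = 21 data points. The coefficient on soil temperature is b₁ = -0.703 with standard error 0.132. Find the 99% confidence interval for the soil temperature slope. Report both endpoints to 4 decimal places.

(-1.0830, -0.3230)

df = n − k − 1 = 21 − 2 − 1 = 18.
t* = t_{0.005, 18} = 2.87844.
Margin = t* × SE = 2.87844 × 0.132 = 0.379954.
CI: -0.703 ± 0.379954 → (-1.0830, -0.3230).
With 99% confidence, each one-unit increase in soil temperature is associated with a change of between -1.0830 and -0.3230 µmol m⁻² s⁻¹ in CO₂ flux, holding the other predictors fixed.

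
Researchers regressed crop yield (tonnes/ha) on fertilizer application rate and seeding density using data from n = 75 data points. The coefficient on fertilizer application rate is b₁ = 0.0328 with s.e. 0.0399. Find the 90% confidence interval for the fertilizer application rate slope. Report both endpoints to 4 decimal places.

(-0.0337, 0.0993)

df = n − k − 1 = 75 − 2 − 1 = 72.
t* = t_{0.05, 72} = 1.666294.
Margin = t* × SE = 1.666294 × 0.0399 = 0.066485.
CI: 0.0328 ± 0.066485 → (-0.0337, 0.0993).
With 90% confidence, each one-unit increase in fertilizer application rate is associated with a change of between -0.0337 and 0.0993 tonnes/ha in crop yield, holding the other predictors fixed.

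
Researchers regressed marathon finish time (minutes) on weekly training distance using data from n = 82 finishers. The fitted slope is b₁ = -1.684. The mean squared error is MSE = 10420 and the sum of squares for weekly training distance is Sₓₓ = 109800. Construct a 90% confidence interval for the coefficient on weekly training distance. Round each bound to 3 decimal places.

(-2.197, -1.171)

SE(b₁) = √(MSE/Sₓₓ) = √(10420/109800) = 0.308058.
df = n − 2 = 80.
t* = t_{0.05, 80} = 1.664125.
Margin = t* × SE = 1.664125 × 0.308058 = 0.51265.
CI: -1.684 ± 0.51265 → (-2.197, -1.171).
With 90% confidence, each one-unit increase in weekly training distance is associated with a change of between -2.197 and -1.171 minutes in marathon finish time.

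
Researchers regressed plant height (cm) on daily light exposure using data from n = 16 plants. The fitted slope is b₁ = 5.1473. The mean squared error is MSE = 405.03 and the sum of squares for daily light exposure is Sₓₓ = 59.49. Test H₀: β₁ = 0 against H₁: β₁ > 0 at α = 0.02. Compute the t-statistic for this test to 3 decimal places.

SE(b₁) = √(MSE/Sₓₓ) = √(405.03/59.49) = 2.60929.
t = 5.1473 / 2.60929 = 1.973.
df = n − 2 = 14.
One-sided p ≈ 0.0343, which is ≥ 0.02, so fail to reject H₀.
The data do not give significant evidence that the true slope on daily light exposure is positive.

t = 1.973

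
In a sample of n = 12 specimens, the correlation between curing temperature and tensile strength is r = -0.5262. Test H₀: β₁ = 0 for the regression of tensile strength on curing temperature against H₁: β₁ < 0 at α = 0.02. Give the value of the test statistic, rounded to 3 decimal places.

t = r·√(n − 2)/√(1 − r²) = -0.5262·√10/√0.723114 = -1.957.
df = n − 2 = 10.
One-sided p ≈ 0.0394, which is ≥ 0.02, so fail to reject H₀.
The data do not give significant evidence of a linear association between curing temperature and tensile strength.

t = -1.957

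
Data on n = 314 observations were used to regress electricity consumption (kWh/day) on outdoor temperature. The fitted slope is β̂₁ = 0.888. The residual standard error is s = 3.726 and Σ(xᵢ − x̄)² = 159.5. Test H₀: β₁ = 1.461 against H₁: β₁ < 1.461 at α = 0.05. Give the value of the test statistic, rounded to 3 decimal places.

SE(β̂₁) = s/√Sₓₓ = 3.726/√159.5 = 0.295028.
t = (0.888 − 1.461) / 0.295028 = -1.942.
df = n − 2 = 312.
One-sided p ≈ 0.0265, which is < 0.05, so reject H₀.
There is evidence that the true slope on outdoor temperature is below 1.461 kWh/day per unit.

t = -1.942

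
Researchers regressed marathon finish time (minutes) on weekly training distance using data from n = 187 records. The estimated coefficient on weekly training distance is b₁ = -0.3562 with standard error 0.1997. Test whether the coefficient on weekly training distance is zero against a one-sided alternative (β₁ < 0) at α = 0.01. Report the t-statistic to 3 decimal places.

H₀: β₁ = 0 vs H₁: β₁ < 0.
t = (b₁ − β₁⁰)/SE = -0.3562 / 0.1997 = -1.784.
df = n − 2 = 187 − 2 = 185.
One-sided p ≈ 0.0381, which is ≥ 0.01, so fail to reject H₀.
The data do not give significant evidence that the true slope on weekly training distance is negative.

t = -1.784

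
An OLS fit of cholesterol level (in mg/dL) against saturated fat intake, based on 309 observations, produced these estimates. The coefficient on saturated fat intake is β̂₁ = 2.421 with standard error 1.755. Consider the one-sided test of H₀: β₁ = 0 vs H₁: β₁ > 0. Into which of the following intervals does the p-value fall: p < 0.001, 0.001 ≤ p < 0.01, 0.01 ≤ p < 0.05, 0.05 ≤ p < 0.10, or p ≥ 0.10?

t = 2.421 / 1.755 = 1.379.
df = n − 2 = 309 − 2 = 307.
One-sided p = P(T_{307} > t) ≈ 0.0844.
So 0.05 ≤ p < 0.10.

0.05 ≤ p < 0.10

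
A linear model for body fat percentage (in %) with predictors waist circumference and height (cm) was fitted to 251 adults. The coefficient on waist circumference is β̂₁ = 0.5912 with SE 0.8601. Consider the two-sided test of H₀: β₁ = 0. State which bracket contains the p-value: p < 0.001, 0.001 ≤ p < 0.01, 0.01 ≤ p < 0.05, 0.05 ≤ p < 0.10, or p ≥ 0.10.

t = 0.5912 / 0.8601 = 0.687.
df = n − k − 1 = 251 − 2 − 1 = 248.
Two-sided p = 2·P(T_{248} > |t|) ≈ 0.4925.
So p ≥ 0.10.

p ≥ 0.10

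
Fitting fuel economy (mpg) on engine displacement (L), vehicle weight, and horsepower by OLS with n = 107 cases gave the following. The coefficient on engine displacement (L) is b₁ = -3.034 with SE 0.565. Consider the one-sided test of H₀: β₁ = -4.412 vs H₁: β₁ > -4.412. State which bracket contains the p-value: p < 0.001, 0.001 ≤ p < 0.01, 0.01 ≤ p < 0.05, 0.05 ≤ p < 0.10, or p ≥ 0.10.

0.001 ≤ p < 0.01

t = (-3.034 − (-4.412)) / 0.565 = 2.439.
df = n − k − 1 = 107 − 3 − 1 = 103.
One-sided p = P(T_{103} > t) ≈ 0.0082.
So 0.001 ≤ p < 0.01.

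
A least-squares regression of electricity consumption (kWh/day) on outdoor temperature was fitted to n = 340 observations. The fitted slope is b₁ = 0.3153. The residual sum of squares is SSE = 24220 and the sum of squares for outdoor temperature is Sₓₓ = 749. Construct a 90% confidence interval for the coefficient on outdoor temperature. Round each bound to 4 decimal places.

(-0.1949, 0.8255)

MSE = SSE/(n − 2) = 24220/338 = 71.6568.
SE(b₁) = √(MSE/Sₓₓ) = √(71.6568/749) = 0.309306.
df = n − 2 = 338.
t* = t_{0.05, 338} = 1.649374.
Margin = t* × SE = 1.649374 × 0.309306 = 0.510161.
CI: 0.3153 ± 0.510161 → (-0.1949, 0.8255).
With 90% confidence, each one-unit increase in outdoor temperature is associated with a change of between -0.1949 and 0.8255 kWh/day in electricity consumption.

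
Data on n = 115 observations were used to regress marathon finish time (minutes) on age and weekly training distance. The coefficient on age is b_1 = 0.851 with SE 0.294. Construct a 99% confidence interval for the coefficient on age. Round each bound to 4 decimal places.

df = n − k − 1 = 115 − 2 − 1 = 112.
t* = t_{0.005, 112} = 2.62044.
Margin = t* × SE = 2.62044 × 0.294 = 0.770409.
CI: 0.851 ± 0.770409 → (0.0806, 1.6214).
With 99% confidence, each one-unit increase in age is associated with a change of between 0.0806 and 1.6214 minutes in marathon finish time, holding the other predictors fixed.

(0.0806, 1.6214)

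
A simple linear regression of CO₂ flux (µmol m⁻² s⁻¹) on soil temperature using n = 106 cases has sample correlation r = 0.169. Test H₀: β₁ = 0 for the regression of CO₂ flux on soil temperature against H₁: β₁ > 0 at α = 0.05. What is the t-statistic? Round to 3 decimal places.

t = 1.749

t = r·√(n − 2)/√(1 − r²) = 0.169·√104/√0.971439 = 1.749.
df = n − 2 = 104.
One-sided p ≈ 0.0417, which is < 0.05, so reject H₀.
There is evidence of a linear association between soil temperature and CO₂ flux.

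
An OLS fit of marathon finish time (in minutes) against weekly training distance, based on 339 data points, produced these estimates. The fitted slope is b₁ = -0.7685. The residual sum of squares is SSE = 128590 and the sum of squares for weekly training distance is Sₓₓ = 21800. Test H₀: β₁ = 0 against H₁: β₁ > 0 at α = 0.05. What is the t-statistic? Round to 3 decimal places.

t = -5.809

MSE = SSE/(n − 2) = 128590/337 = 381.573.
SE(b₁) = √(MSE/Sₓₓ) = √(381.573/21800) = 0.1323.
t = -0.7685 / 0.1323 = -5.809.
df = n − 2 = 337.
One-sided p ≈ 1.0000, which is ≥ 0.05, so fail to reject H₀.
The data do not give significant evidence that the true slope on weekly training distance is positive.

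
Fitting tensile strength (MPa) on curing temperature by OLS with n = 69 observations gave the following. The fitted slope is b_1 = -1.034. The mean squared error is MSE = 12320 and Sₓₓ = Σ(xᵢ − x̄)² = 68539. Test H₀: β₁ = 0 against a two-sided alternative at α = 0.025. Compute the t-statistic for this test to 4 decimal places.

SE(b_1) = √(MSE/Sₓₓ) = √(12320/68539) = 0.423971.
t = -1.034 / 0.423971 = -2.4388.
df = n − 2 = 67.
Two-sided p ≈ 0.0174, which is < 0.025, so reject H₀.
There is evidence that curing temperature is associated with tensile strength.

t = -2.4388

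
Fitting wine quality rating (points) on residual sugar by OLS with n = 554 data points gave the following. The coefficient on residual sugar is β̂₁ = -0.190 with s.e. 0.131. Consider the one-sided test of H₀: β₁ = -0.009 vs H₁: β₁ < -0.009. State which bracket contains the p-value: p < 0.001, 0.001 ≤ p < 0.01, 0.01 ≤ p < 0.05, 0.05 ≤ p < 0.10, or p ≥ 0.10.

0.05 ≤ p < 0.10

t = (-0.190 − (-0.009)) / 0.131 = -1.382.
df = n − 2 = 554 − 2 = 552.
One-sided p = P(T_{552} < t) ≈ 0.0838.
So 0.05 ≤ p < 0.10.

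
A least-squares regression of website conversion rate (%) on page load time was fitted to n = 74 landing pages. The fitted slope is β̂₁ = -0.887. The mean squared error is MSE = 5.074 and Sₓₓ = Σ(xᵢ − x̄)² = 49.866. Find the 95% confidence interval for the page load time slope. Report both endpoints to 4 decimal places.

(-1.5229, -0.2511)

SE(β̂₁) = √(MSE/Sₓₓ) = √(5.074/49.866) = 0.318987.
df = n − 2 = 72.
t* = t_{0.025, 72} = 1.993464.
Margin = t* × SE = 1.993464 × 0.318987 = 0.635889.
CI: -0.887 ± 0.635889 → (-1.5229, -0.2511).
With 95% confidence, each one-unit increase in page load time is associated with a change of between -1.5229 and -0.2511 % in website conversion rate.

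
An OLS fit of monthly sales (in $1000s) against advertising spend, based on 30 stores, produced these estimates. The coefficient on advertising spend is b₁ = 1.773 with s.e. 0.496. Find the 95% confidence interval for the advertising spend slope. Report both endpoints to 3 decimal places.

df = n − 2 = 30 − 2 = 28.
t* = t_{0.025, 28} = 2.048407.
Margin = t* × SE = 2.048407 × 0.496 = 1.01601.
CI: 1.773 ± 1.01601 → (0.757, 2.789).
With 95% confidence, each one-unit increase in advertising spend is associated with a change of between 0.757 and 2.789 $1000s in monthly sales.

(0.757, 2.789)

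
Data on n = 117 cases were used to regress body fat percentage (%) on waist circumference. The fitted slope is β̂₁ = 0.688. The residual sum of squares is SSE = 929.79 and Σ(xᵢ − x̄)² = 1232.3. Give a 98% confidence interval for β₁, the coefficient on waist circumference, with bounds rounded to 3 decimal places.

MSE = SSE/(n − 2) = 929.79/115 = 8.08513.
SE(β̂₁) = √(MSE/Sₓₓ) = √(8.08513/1232.3) = 0.0810001.
df = n − 2 = 115.
t* = t_{0.01, 115} = 2.359212.
Margin = t* × SE = 2.359212 × 0.0810001 = 0.19110.
CI: 0.688 ± 0.19110 → (0.497, 0.879).
With 98% confidence, each one-unit increase in waist circumference is associated with a change of between 0.497 and 0.879 % in body fat percentage.

(0.497, 0.879)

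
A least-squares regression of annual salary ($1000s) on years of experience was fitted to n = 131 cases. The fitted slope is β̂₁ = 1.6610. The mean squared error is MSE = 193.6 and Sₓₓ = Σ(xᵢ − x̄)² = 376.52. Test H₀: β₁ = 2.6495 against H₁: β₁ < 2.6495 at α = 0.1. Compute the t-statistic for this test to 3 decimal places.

SE(β̂₁) = √(MSE/Sₓₓ) = √(193.6/376.52) = 0.717065.
t = (1.6610 − 2.6495) / 0.717065 = -1.379.
df = n − 2 = 129.
One-sided p ≈ 0.0852, which is < 0.1, so reject H₀.
There is evidence that the true slope on years of experience is below 2.6495 $1000s per unit.

t = -1.379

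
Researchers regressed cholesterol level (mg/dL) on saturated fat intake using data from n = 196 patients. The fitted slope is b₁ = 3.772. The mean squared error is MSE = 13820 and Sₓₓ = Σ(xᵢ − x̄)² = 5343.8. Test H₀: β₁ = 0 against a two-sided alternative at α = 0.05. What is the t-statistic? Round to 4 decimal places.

t = 2.3455

SE(b₁) = √(MSE/Sₓₓ) = √(13820/5343.8) = 1.60816.
t = 3.772 / 1.60816 = 2.3455.
df = n − 2 = 194.
Two-sided p ≈ 0.0200, which is < 0.05, so reject H₀.
There is evidence that saturated fat intake is associated with cholesterol level.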